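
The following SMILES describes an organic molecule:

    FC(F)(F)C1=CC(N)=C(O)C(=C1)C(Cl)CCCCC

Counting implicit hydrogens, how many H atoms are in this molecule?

Walk through each heavy atom and fill implicit hydrogens from standard valence (C 4, N 3, O 2, S 2, halogen 1):
  atom 1: F (halogen, monovalent) → 0 H
  atom 2: C, bond orders sum to 4 (valence 4) → 0 H
  atom 3: F (halogen, monovalent) → 0 H
  atom 4: F (halogen, monovalent) → 0 H
  atom 5: C, bond orders sum to 4 (valence 4) → 0 H
  atom 6: C, bond orders sum to 3 (valence 4) → 1 H
  atom 7: C, bond orders sum to 4 (valence 4) → 0 H
  atom 8: N, bond orders sum to 1 (valence 3) → 2 H
  atom 9: C, bond orders sum to 4 (valence 4) → 0 H
  atom 10: O, bond orders sum to 1 (valence 2) → 1 H
  atom 11: C, bond orders sum to 4 (valence 4) → 0 H
  atom 12: C, bond orders sum to 3 (valence 4) → 1 H
  atom 13: C, bond orders sum to 3 (valence 4) → 1 H
  atom 14: Cl (halogen, monovalent) → 0 H
  atom 15: C, bond orders sum to 2 (valence 4) → 2 H
  atom 16: C, bond orders sum to 2 (valence 4) → 2 H
  atom 17: C, bond orders sum to 2 (valence 4) → 2 H
  atom 18: C, bond orders sum to 2 (valence 4) → 2 H
  atom 19: C, bond orders sum to 1 (valence 4) → 3 H
Total hydrogens: 17.

17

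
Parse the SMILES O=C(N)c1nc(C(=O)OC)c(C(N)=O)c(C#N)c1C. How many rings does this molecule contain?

1

In SMILES, each pair of matching ring-closure digits denotes one ring-closing bond; the number of such bonds equals the number of independent rings.
Ring-closure bonds here: 1.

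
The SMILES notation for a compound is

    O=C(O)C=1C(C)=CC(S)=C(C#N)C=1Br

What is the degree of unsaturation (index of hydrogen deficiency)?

Degree of unsaturation = (number of rings) + (number of π bonds).
Ring closures in the SMILES: 1.
π bonds: 4 double bonds (each 1 DoU), 1 triple bond (each 2 DoU) → 6 DoU from unsaturation.
Total DoU = 1 + 6 = 7.

7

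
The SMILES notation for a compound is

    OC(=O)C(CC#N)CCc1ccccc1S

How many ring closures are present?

In SMILES, each pair of matching ring-closure digits denotes one ring-closing bond; the number of such bonds equals the number of independent rings.
Ring-closure bonds here: 1.

1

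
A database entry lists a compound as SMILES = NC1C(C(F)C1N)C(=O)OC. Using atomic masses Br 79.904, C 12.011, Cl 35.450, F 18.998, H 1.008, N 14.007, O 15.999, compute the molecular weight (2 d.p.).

162.16 g/mol

First, the molecular formula is C6H11FN2O2 (counting implicit H from valence).
  C: 6 × 12.011 = 72.066
  F: 1 × 18.998 = 18.998
  H: 11 × 1.008 = 11.088
  N: 2 × 14.007 = 28.014
  O: 2 × 15.999 = 31.998
Sum: 6×12.011 + 1×18.998 + 11×1.008 + 2×14.007 + 2×15.999 = 162.164 → 162.16 g/mol.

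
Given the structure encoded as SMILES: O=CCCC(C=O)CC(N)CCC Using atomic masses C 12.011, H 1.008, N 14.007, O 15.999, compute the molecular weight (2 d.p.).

185.27 g/mol

First, the molecular formula is C10H19NO2 (counting implicit H from valence).
  C: 10 × 12.011 = 120.110
  H: 19 × 1.008 = 19.152
  N: 1 × 14.007 = 14.007
  O: 2 × 15.999 = 31.998
Sum: 10×12.011 + 19×1.008 + 1×14.007 + 2×15.999 = 185.267 → 185.27 g/mol.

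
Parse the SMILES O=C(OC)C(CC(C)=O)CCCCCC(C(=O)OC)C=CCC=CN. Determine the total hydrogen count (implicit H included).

Walk through each heavy atom and fill implicit hydrogens from standard valence (C 4, N 3, O 2, S 2, halogen 1):
  atom 1: O, bond orders sum to 2 (valence 2) → 0 H
  atom 2: C, bond orders sum to 4 (valence 4) → 0 H
  atom 3: O, bond orders sum to 2 (valence 2) → 0 H
  atom 4: C, bond orders sum to 1 (valence 4) → 3 H
  atom 5: C, bond orders sum to 3 (valence 4) → 1 H
  atom 6: C, bond orders sum to 2 (valence 4) → 2 H
  atom 7: C, bond orders sum to 4 (valence 4) → 0 H
  atom 8: C, bond orders sum to 1 (valence 4) → 3 H
  atom 9: O, bond orders sum to 2 (valence 2) → 0 H
  atom 10: C, bond orders sum to 2 (valence 4) → 2 H
  atom 11: C, bond orders sum to 2 (valence 4) → 2 H
  atom 12: C, bond orders sum to 2 (valence 4) → 2 H
  atom 13: C, bond orders sum to 2 (valence 4) → 2 H
  atom 14: C, bond orders sum to 2 (valence 4) → 2 H
  atom 15: C, bond orders sum to 3 (valence 4) → 1 H
  atom 16: C, bond orders sum to 4 (valence 4) → 0 H
  atom 17: O, bond orders sum to 2 (valence 2) → 0 H
  atom 18: O, bond orders sum to 2 (valence 2) → 0 H
  atom 19: C, bond orders sum to 1 (valence 4) → 3 H
  atom 20: C, bond orders sum to 3 (valence 4) → 1 H
  atom 21: C, bond orders sum to 3 (valence 4) → 1 H
  atom 22: C, bond orders sum to 2 (valence 4) → 2 H
  atom 23: C, bond orders sum to 3 (valence 4) → 1 H
  atom 24: C, bond orders sum to 3 (valence 4) → 1 H
  atom 25: N, bond orders sum to 1 (valence 3) → 2 H
Total hydrogens: 31.

31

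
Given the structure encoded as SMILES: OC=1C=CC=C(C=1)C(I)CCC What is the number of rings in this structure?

1

In SMILES, each pair of matching ring-closure digits denotes one ring-closing bond; the number of such bonds equals the number of independent rings.
Ring-closure bonds here: 1.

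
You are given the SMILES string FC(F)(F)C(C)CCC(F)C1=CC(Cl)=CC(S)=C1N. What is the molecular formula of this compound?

Walk through each heavy atom and fill implicit hydrogens from standard valence (C 4, N 3, O 2, S 2, halogen 1):
  atom 1: F (halogen, monovalent) → 0 H
  atom 2: C, bond orders sum to 4 (valence 4) → 0 H
  atom 3: F (halogen, monovalent) → 0 H
  atom 4: F (halogen, monovalent) → 0 H
  atom 5: C, bond orders sum to 3 (valence 4) → 1 H
  atom 6: C, bond orders sum to 1 (valence 4) → 3 H
  atom 7: C, bond orders sum to 2 (valence 4) → 2 H
  atom 8: C, bond orders sum to 2 (valence 4) → 2 H
  atom 9: C, bond orders sum to 3 (valence 4) → 1 H
  atom 10: F (halogen, monovalent) → 0 H
  atom 11: C, bond orders sum to 4 (valence 4) → 0 H
  atom 12: C, bond orders sum to 3 (valence 4) → 1 H
  atom 13: C, bond orders sum to 4 (valence 4) → 0 H
  atom 14: Cl (halogen, monovalent) → 0 H
  atom 15: C, bond orders sum to 3 (valence 4) → 1 H
  atom 16: C, bond orders sum to 4 (valence 4) → 0 H
  atom 17: S, bond orders sum to 1 (valence 2) → 1 H
  atom 18: C, bond orders sum to 4 (valence 4) → 0 H
  atom 19: N, bond orders sum to 1 (valence 3) → 2 H
Totals → C:12, H:14, Cl:1, F:4, N:1, S:1.
In Hill order: C12H14ClF4NS.

C12H14ClF4NS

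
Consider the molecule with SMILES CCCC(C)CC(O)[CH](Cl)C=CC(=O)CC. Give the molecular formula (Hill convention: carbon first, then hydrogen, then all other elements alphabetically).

Walk through each heavy atom and fill implicit hydrogens from standard valence (C 4, N 3, O 2, S 2, halogen 1):
  atom 1: C, bond orders sum to 1 (valence 4) → 3 H
  atom 2: C, bond orders sum to 2 (valence 4) → 2 H
  atom 3: C, bond orders sum to 2 (valence 4) → 2 H
  atom 4: C, bond orders sum to 3 (valence 4) → 1 H
  atom 5: C, bond orders sum to 1 (valence 4) → 3 H
  atom 6: C, bond orders sum to 2 (valence 4) → 2 H
  atom 7: C, bond orders sum to 3 (valence 4) → 1 H
  atom 8: O, bond orders sum to 1 (valence 2) → 1 H
  atom 9: C with explicit H count 1
  atom 10: Cl (halogen, monovalent) → 0 H
  atom 11: C, bond orders sum to 3 (valence 4) → 1 H
  atom 12: C, bond orders sum to 3 (valence 4) → 1 H
  atom 13: C, bond orders sum to 4 (valence 4) → 0 H
  atom 14: O, bond orders sum to 2 (valence 2) → 0 H
  atom 15: C, bond orders sum to 2 (valence 4) → 2 H
  atom 16: C, bond orders sum to 1 (valence 4) → 3 H
Totals → C:13, H:23, Cl:1, O:2.

C13H23ClO2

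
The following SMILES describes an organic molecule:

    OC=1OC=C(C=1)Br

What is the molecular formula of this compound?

C4H3BrO2

Walk through each heavy atom and fill implicit hydrogens from standard valence (C 4, N 3, O 2, S 2, halogen 1):
  atom 1: O, bond orders sum to 1 (valence 2) → 1 H
  atom 2: C, bond orders sum to 4 (valence 4) → 0 H
  atom 3: O, bond orders sum to 2 (valence 2) → 0 H
  atom 4: C, bond orders sum to 3 (valence 4) → 1 H
  atom 5: C, bond orders sum to 4 (valence 4) → 0 H
  atom 6: C, bond orders sum to 3 (valence 4) → 1 H
  atom 7: Br (halogen, monovalent) → 0 H
Totals → C:4, H:3, Br:1, O:2.
In Hill order: C4H3BrO2.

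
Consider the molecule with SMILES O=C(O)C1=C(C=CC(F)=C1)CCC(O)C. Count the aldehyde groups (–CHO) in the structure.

0

Scan the SMILES for the aldehyde motif — none present.
Groups that are present: 1 carboxylic acid, 1 hydroxyl.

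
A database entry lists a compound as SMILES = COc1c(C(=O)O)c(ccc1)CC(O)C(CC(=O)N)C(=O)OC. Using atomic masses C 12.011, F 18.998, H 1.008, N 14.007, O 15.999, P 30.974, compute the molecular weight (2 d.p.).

325.32 g/mol

First, the molecular formula is C15H19NO7 (counting implicit H from valence).
  C: 15 × 12.011 = 180.165
  H: 19 × 1.008 = 19.152
  N: 1 × 14.007 = 14.007
  O: 7 × 15.999 = 111.993
Sum: 15×12.011 + 19×1.008 + 1×14.007 + 7×15.999 = 325.317 → 325.32 g/mol.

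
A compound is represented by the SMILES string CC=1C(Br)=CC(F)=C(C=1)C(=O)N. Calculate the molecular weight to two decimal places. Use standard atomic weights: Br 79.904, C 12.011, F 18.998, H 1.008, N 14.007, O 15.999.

232.05 g/mol

First, the molecular formula is C8H7BrFNO (counting implicit H from valence).
  Br: 1 × 79.904 = 79.904
  C: 8 × 12.011 = 96.088
  F: 1 × 18.998 = 18.998
  H: 7 × 1.008 = 7.056
  N: 1 × 14.007 = 14.007
  O: 1 × 15.999 = 15.999
Sum: 1×79.904 + 8×12.011 + 1×18.998 + 7×1.008 + 1×14.007 + 1×15.999 = 232.052 → 232.05 g/mol.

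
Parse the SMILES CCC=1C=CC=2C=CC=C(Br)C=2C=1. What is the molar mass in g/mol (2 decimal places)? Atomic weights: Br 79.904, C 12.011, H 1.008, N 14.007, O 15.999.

235.12 g/mol

First, the molecular formula is C12H11Br (counting implicit H from valence).
  Br: 1 × 79.904 = 79.904
  C: 12 × 12.011 = 144.132
  H: 11 × 1.008 = 11.088
Sum: 1×79.904 + 12×12.011 + 11×1.008 = 235.124 → 235.12 g/mol.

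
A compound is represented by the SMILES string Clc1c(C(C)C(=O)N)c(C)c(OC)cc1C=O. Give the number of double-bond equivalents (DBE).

6

Molecular formula: C12H14ClNO3.
DoU = (2C + 2 + N − H − X) / 2, where X is the halogen count and O/S are ignored.
    = (2·12 + 2 + 1 − 14 − 1) / 2 = 12 / 2 = 6.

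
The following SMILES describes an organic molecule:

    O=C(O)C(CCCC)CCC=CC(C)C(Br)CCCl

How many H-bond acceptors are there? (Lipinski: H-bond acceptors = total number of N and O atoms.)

2

N atoms: 0; O atoms: 2.
Lipinski HBA = 0 + 2 = 2.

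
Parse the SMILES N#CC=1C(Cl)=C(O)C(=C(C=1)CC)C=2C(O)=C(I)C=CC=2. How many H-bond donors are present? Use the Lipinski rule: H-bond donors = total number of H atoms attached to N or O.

Donors: find every N or O and count the H atoms it carries.
  atom 1 (N): bond orders sum to 3 → 0 H
  atom 7 (O): bond orders sum to 1 → 1 H
  atom 15 (O): bond orders sum to 1 → 1 H
Lipinski HBD = 2.

2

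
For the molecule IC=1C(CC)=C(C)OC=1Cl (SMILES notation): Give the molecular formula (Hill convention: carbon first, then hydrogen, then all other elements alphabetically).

Walk through each heavy atom and fill implicit hydrogens from standard valence (C 4, N 3, O 2, S 2, halogen 1):
  atom 1: I (halogen, monovalent) → 0 H
  atom 2: C, bond orders sum to 4 (valence 4) → 0 H
  atom 3: C, bond orders sum to 4 (valence 4) → 0 H
  atom 4: C, bond orders sum to 2 (valence 4) → 2 H
  atom 5: C, bond orders sum to 1 (valence 4) → 3 H
  atom 6: C, bond orders sum to 4 (valence 4) → 0 H
  atom 7: C, bond orders sum to 1 (valence 4) → 3 H
  atom 8: O, bond orders sum to 2 (valence 2) → 0 H
  atom 9: C, bond orders sum to 4 (valence 4) → 0 H
  atom 10: Cl (halogen, monovalent) → 0 H
Totals → C:7, H:8, Cl:1, I:1, O:1.
In Hill order: C7H8ClIO.

C7H8ClIO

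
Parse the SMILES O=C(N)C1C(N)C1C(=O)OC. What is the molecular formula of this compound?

C6H10N2O3

Walk through each heavy atom and fill implicit hydrogens from standard valence (C 4, N 3, O 2, S 2, halogen 1):
  atom 1: O, bond orders sum to 2 (valence 2) → 0 H
  atom 2: C, bond orders sum to 4 (valence 4) → 0 H
  atom 3: N, bond orders sum to 1 (valence 3) → 2 H
  atom 4: C, bond orders sum to 3 (valence 4) → 1 H
  atom 5: C, bond orders sum to 3 (valence 4) → 1 H
  atom 6: N, bond orders sum to 1 (valence 3) → 2 H
  atom 7: C, bond orders sum to 3 (valence 4) → 1 H
  atom 8: C, bond orders sum to 4 (valence 4) → 0 H
  atom 9: O, bond orders sum to 2 (valence 2) → 0 H
  atom 10: O, bond orders sum to 2 (valence 2) → 0 H
  atom 11: C, bond orders sum to 1 (valence 4) → 3 H
Totals → C:6, H:10, N:2, O:3.
In Hill order: C6H10N2O3.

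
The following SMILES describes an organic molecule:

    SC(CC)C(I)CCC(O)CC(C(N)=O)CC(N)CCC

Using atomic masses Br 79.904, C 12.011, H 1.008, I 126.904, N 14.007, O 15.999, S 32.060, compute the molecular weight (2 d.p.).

First, the molecular formula is C15H31IN2O2S (counting implicit H from valence).
  C: 15 × 12.011 = 180.165
  H: 31 × 1.008 = 31.248
  I: 1 × 126.904 = 126.904
  N: 2 × 14.007 = 28.014
  O: 2 × 15.999 = 31.998
  S: 1 × 32.060 = 32.060
Sum: 15×12.011 + 31×1.008 + 1×126.904 + 2×14.007 + 2×15.999 + 1×32.060 = 430.389 → 430.39 g/mol.

430.39 g/mol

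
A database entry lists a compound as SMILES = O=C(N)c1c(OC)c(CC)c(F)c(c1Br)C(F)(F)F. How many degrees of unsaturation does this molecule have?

5

Molecular formula: C11H10BrF4NO2.
DoU = (2C + 2 + N − H − X) / 2, where X is the halogen count and O/S are ignored.
    = (2·11 + 2 + 1 − 10 − 5) / 2 = 10 / 2 = 5.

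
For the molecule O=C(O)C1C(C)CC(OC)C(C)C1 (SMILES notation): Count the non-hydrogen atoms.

Every atom symbol written in the SMILES (organic subset) is one heavy atom; implicit H are not written.
Heavy atoms by element → C:10, O:3.
Total: 13.

13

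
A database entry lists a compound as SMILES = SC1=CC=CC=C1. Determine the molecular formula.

C6H6S

Walk through each heavy atom and fill implicit hydrogens from standard valence (C 4, N 3, O 2, S 2, halogen 1):
  atom 1: S, bond orders sum to 1 (valence 2) → 1 H
  atom 2: C, bond orders sum to 4 (valence 4) → 0 H
  atom 3: C, bond orders sum to 3 (valence 4) → 1 H
  atom 4: C, bond orders sum to 3 (valence 4) → 1 H
  atom 5: C, bond orders sum to 3 (valence 4) → 1 H
  atom 6: C, bond orders sum to 3 (valence 4) → 1 H
  atom 7: C, bond orders sum to 3 (valence 4) → 1 H
Totals → C:6, H:6, S:1.
In Hill order: C6H6S.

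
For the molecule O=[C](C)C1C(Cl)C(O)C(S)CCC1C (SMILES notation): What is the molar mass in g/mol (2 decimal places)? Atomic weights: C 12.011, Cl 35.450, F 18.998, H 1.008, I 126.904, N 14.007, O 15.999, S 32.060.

236.75 g/mol

First, the molecular formula is C10H17ClO2S (counting implicit H from valence).
  C: 10 × 12.011 = 120.110
  Cl: 1 × 35.450 = 35.450
  H: 17 × 1.008 = 17.136
  O: 2 × 15.999 = 31.998
  S: 1 × 32.060 = 32.060
Sum: 10×12.011 + 1×35.450 + 17×1.008 + 2×15.999 + 1×32.060 = 236.754 → 236.75 g/mol.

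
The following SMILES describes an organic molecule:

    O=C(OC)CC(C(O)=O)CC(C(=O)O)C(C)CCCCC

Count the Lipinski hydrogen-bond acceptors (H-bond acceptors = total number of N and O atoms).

N atoms: 0; O atoms: 6.
Lipinski HBA = 0 + 6 = 6.

6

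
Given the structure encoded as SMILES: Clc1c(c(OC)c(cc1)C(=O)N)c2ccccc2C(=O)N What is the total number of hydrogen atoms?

13

Walk through each heavy atom and fill implicit hydrogens from standard valence (C 4, N 3, O 2, S 2, halogen 1); for lowercase aromatic atoms, an aromatic c carries 1 H when it has two neighbours and 0 H with three, and aromatic n carries 0 H:
  atom 1: Cl (halogen, monovalent) → 0 H
  atom 2: aromatic c, 3 neighbours → 0 H
  atom 3: aromatic c, 3 neighbours → 0 H
  atom 4: aromatic c, 3 neighbours → 0 H
  atom 5: O, bond orders sum to 2 (valence 2) → 0 H
  atom 6: C, bond orders sum to 1 (valence 4) → 3 H
  atom 7: aromatic c, 3 neighbours → 0 H
  atom 8: aromatic c, 2 neighbours → 1 H
  atom 9: aromatic c, 2 neighbours → 1 H
  atom 10: C, bond orders sum to 4 (valence 4) → 0 H
  atom 11: O, bond orders sum to 2 (valence 2) → 0 H
  atom 12: N, bond orders sum to 1 (valence 3) → 2 H
  atom 13: aromatic c, 3 neighbours → 0 H
  atom 14: aromatic c, 2 neighbours → 1 H
  atom 15: aromatic c, 2 neighbours → 1 H
  atom 16: aromatic c, 2 neighbours → 1 H
  atom 17: aromatic c, 2 neighbours → 1 H
  atom 18: aromatic c, 3 neighbours → 0 H
  atom 19: C, bond orders sum to 4 (valence 4) → 0 H
  atom 20: O, bond orders sum to 2 (valence 2) → 0 H
  atom 21: N, bond orders sum to 1 (valence 3) → 2 H
Total hydrogens: 13.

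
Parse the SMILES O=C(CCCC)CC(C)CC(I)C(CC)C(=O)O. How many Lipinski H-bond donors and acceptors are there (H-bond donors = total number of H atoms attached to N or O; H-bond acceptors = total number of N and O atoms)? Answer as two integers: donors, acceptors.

Donors: find every N or O and count the H atoms it carries.
  atom 1 (O): bond orders sum to 2 → 0 H
  atom 17 (O): bond orders sum to 2 → 0 H
  atom 18 (O): bond orders sum to 1 → 1 H
Lipinski HBD = 1.
Acceptors: N atoms = 0, O atoms = 3 → HBA = 3.

1, 3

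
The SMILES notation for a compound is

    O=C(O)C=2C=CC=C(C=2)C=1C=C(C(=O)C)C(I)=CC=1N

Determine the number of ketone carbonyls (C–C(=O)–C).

The ketone motif appears at heavy-atom position 13 in the SMILES.
Other groups present: 1 carboxylic acid, 1 primary amine.
Ketone count: 1.

1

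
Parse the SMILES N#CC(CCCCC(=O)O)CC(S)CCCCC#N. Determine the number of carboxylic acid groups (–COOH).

The carboxylic acid motif appears at heavy-atom position 8 in the SMILES.
Other groups present: 2 nitrile, 1 thiol.
Carboxylic acid count: 1.

1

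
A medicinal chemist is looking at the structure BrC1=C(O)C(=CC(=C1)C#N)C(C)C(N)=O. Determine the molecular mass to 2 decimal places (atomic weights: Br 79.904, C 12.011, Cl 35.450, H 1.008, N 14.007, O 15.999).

269.10 g/mol

First, the molecular formula is C10H9BrN2O2 (counting implicit H from valence).
  Br: 1 × 79.904 = 79.904
  C: 10 × 12.011 = 120.110
  H: 9 × 1.008 = 9.072
  N: 2 × 14.007 = 28.014
  O: 2 × 15.999 = 31.998
Sum: 1×79.904 + 10×12.011 + 9×1.008 + 2×14.007 + 2×15.999 = 269.098 → 269.10 g/mol.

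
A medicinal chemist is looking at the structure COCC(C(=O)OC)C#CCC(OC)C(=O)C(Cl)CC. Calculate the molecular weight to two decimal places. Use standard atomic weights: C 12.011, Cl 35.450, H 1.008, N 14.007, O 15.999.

304.77 g/mol

First, the molecular formula is C14H21ClO5 (counting implicit H from valence).
  C: 14 × 12.011 = 168.154
  Cl: 1 × 35.450 = 35.450
  H: 21 × 1.008 = 21.168
  O: 5 × 15.999 = 79.995
Sum: 14×12.011 + 1×35.450 + 21×1.008 + 5×15.999 = 304.767 → 304.77 g/mol.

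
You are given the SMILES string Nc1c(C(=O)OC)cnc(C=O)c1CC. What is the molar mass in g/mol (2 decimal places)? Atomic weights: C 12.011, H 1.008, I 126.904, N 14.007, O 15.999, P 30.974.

First, the molecular formula is C10H12N2O3 (counting implicit H from valence).
  C: 10 × 12.011 = 120.110
  H: 12 × 1.008 = 12.096
  N: 2 × 14.007 = 28.014
  O: 3 × 15.999 = 47.997
Sum: 10×12.011 + 12×1.008 + 2×14.007 + 3×15.999 = 208.217 → 208.22 g/mol.

208.22 g/mol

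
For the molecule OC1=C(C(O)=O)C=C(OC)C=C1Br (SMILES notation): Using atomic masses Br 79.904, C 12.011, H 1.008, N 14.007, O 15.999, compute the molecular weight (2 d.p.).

247.04 g/mol

First, the molecular formula is C8H7BrO4 (counting implicit H from valence).
  Br: 1 × 79.904 = 79.904
  C: 8 × 12.011 = 96.088
  H: 7 × 1.008 = 7.056
  O: 4 × 15.999 = 63.996
Sum: 1×79.904 + 8×12.011 + 7×1.008 + 4×15.999 = 247.044 → 247.04 g/mol.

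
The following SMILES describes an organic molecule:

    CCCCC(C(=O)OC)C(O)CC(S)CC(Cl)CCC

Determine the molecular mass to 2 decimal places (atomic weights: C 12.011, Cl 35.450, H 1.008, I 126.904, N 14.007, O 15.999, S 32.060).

First, the molecular formula is C15H29ClO3S (counting implicit H from valence).
  C: 15 × 12.011 = 180.165
  Cl: 1 × 35.450 = 35.450
  H: 29 × 1.008 = 29.232
  O: 3 × 15.999 = 47.997
  S: 1 × 32.060 = 32.060
Sum: 15×12.011 + 1×35.450 + 29×1.008 + 3×15.999 + 1×32.060 = 324.904 → 324.90 g/mol.

324.90 g/mol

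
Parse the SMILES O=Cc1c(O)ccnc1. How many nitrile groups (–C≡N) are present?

Scan the SMILES for the nitrile motif — none present.
Groups that are present: 1 aldehyde, 1 hydroxyl.

0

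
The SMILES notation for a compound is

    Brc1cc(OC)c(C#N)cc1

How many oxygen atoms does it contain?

1

Scan the SMILES for O atoms (remember two-letter symbols like Cl and Br are single atoms).
Oxygen count: 1.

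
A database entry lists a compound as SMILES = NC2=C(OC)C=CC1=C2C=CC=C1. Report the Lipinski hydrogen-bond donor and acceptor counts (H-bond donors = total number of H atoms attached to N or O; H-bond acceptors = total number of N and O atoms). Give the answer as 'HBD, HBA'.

2, 2

Donors: find every N or O and count the H atoms it carries.
  atom 1 (N): bond orders sum to 1 → 2 H
  atom 4 (O): bond orders sum to 2 → 0 H
Lipinski HBD = 2.
Acceptors: N atoms = 1, O atoms = 1 → HBA = 2.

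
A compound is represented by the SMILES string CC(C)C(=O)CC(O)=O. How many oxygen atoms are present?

3

Scan the SMILES for O atoms (remember two-letter symbols like Cl and Br are single atoms).
Oxygen count: 3.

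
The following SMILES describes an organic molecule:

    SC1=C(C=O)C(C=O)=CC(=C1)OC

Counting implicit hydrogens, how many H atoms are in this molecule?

Walk through each heavy atom and fill implicit hydrogens from standard valence (C 4, N 3, O 2, S 2, halogen 1):
  atom 1: S, bond orders sum to 1 (valence 2) → 1 H
  atom 2: C, bond orders sum to 4 (valence 4) → 0 H
  atom 3: C, bond orders sum to 4 (valence 4) → 0 H
  atom 4: C, bond orders sum to 3 (valence 4) → 1 H
  atom 5: O, bond orders sum to 2 (valence 2) → 0 H
  atom 6: C, bond orders sum to 4 (valence 4) → 0 H
  atom 7: C, bond orders sum to 3 (valence 4) → 1 H
  atom 8: O, bond orders sum to 2 (valence 2) → 0 H
  atom 9: C, bond orders sum to 3 (valence 4) → 1 H
  atom 10: C, bond orders sum to 4 (valence 4) → 0 H
  atom 11: C, bond orders sum to 3 (valence 4) → 1 H
  atom 12: O, bond orders sum to 2 (valence 2) → 0 H
  atom 13: C, bond orders sum to 1 (valence 4) → 3 H
Total hydrogens: 8.

8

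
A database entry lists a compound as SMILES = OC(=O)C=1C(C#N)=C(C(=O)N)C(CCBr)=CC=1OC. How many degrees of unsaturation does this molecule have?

8

Degree of unsaturation = (number of rings) + (number of π bonds).
Ring closures in the SMILES: 1.
π bonds: 5 double bonds (each 1 DoU), 1 triple bond (each 2 DoU) → 7 DoU from unsaturation.
Total DoU = 1 + 7 = 8.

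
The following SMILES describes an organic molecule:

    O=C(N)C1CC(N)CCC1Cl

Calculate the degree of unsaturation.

2

Degree of unsaturation = (number of rings) + (number of π bonds).
Ring closures in the SMILES: 1.
π bonds: 1 double bond (each 1 DoU) → 1 DoU from unsaturation.
Total DoU = 1 + 1 = 2.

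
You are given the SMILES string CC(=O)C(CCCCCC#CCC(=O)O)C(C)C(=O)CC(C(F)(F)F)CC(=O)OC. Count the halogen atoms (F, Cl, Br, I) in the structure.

Halogen atoms appear at heavy-atom positions 23, 24, 25 (3×F).
Other groups present: 1 alkyne, 1 carboxylic acid, 1 ester, 2 ketone.
Halogen count: 3.

3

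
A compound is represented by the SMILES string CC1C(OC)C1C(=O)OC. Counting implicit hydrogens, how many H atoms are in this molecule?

12

Walk through each heavy atom and fill implicit hydrogens from standard valence (C 4, N 3, O 2, S 2, halogen 1):
  atom 1: C, bond orders sum to 1 (valence 4) → 3 H
  atom 2: C, bond orders sum to 3 (valence 4) → 1 H
  atom 3: C, bond orders sum to 3 (valence 4) → 1 H
  atom 4: O, bond orders sum to 2 (valence 2) → 0 H
  atom 5: C, bond orders sum to 1 (valence 4) → 3 H
  atom 6: C, bond orders sum to 3 (valence 4) → 1 H
  atom 7: C, bond orders sum to 4 (valence 4) → 0 H
  atom 8: O, bond orders sum to 2 (valence 2) → 0 H
  atom 9: O, bond orders sum to 2 (valence 2) → 0 H
  atom 10: C, bond orders sum to 1 (valence 4) → 3 H
Total hydrogens: 12.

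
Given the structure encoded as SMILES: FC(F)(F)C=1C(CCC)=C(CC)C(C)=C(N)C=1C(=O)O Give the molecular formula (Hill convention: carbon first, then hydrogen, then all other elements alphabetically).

Walk through each heavy atom and fill implicit hydrogens from standard valence (C 4, N 3, O 2, S 2, halogen 1):
  atom 1: F (halogen, monovalent) → 0 H
  atom 2: C, bond orders sum to 4 (valence 4) → 0 H
  atom 3: F (halogen, monovalent) → 0 H
  atom 4: F (halogen, monovalent) → 0 H
  atom 5: C, bond orders sum to 4 (valence 4) → 0 H
  atom 6: C, bond orders sum to 4 (valence 4) → 0 H
  atom 7: C, bond orders sum to 2 (valence 4) → 2 H
  atom 8: C, bond orders sum to 2 (valence 4) → 2 H
  atom 9: C, bond orders sum to 1 (valence 4) → 3 H
  atom 10: C, bond orders sum to 4 (valence 4) → 0 H
  atom 11: C, bond orders sum to 2 (valence 4) → 2 H
  atom 12: C, bond orders sum to 1 (valence 4) → 3 H
  atom 13: C, bond orders sum to 4 (valence 4) → 0 H
  atom 14: C, bond orders sum to 1 (valence 4) → 3 H
  atom 15: C, bond orders sum to 4 (valence 4) → 0 H
  atom 16: N, bond orders sum to 1 (valence 3) → 2 H
  atom 17: C, bond orders sum to 4 (valence 4) → 0 H
  atom 18: C, bond orders sum to 4 (valence 4) → 0 H
  atom 19: O, bond orders sum to 2 (valence 2) → 0 H
  atom 20: O, bond orders sum to 1 (valence 2) → 1 H
Totals → C:14, H:18, F:3, N:1, O:2.
In Hill order: C14H18F3NO2.

C14H18F3NO2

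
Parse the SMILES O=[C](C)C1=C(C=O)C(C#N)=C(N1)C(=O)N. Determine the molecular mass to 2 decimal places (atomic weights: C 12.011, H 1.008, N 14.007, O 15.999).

205.17 g/mol

First, the molecular formula is C9H7N3O3 (counting implicit H from valence).
  C: 9 × 12.011 = 108.099
  H: 7 × 1.008 = 7.056
  N: 3 × 14.007 = 42.021
  O: 3 × 15.999 = 47.997
Sum: 9×12.011 + 7×1.008 + 3×14.007 + 3×15.999 = 205.173 → 205.17 g/mol.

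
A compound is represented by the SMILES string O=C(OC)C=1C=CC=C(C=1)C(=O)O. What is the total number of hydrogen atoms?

Walk through each heavy atom and fill implicit hydrogens from standard valence (C 4, N 3, O 2, S 2, halogen 1):
  atom 1: O, bond orders sum to 2 (valence 2) → 0 H
  atom 2: C, bond orders sum to 4 (valence 4) → 0 H
  atom 3: O, bond orders sum to 2 (valence 2) → 0 H
  atom 4: C, bond orders sum to 1 (valence 4) → 3 H
  atom 5: C, bond orders sum to 4 (valence 4) → 0 H
  atom 6: C, bond orders sum to 3 (valence 4) → 1 H
  atom 7: C, bond orders sum to 3 (valence 4) → 1 H
  atom 8: C, bond orders sum to 3 (valence 4) → 1 H
  atom 9: C, bond orders sum to 4 (valence 4) → 0 H
  atom 10: C, bond orders sum to 3 (valence 4) → 1 H
  atom 11: C, bond orders sum to 4 (valence 4) → 0 H
  atom 12: O, bond orders sum to 2 (valence 2) → 0 H
  atom 13: O, bond orders sum to 1 (valence 2) → 1 H
Total hydrogens: 8.

8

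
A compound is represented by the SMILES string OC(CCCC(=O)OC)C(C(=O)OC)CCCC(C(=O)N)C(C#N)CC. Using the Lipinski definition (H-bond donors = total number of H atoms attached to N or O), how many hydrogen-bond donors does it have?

Donors: find every N or O and count the H atoms it carries.
  atom 1 (O): bond orders sum to 1 → 1 H
  atom 7 (O): bond orders sum to 2 → 0 H
  atom 8 (O): bond orders sum to 2 → 0 H
  atom 12 (O): bond orders sum to 2 → 0 H
  atom 13 (O): bond orders sum to 2 → 0 H
  atom 20 (O): bond orders sum to 2 → 0 H
  atom 21 (N): bond orders sum to 1 → 2 H
  atom 24 (N): bond orders sum to 3 → 0 H
Lipinski HBD = 3.

3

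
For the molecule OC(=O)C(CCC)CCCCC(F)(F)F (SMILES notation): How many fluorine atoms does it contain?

Scan the SMILES for F atoms (remember two-letter symbols like Cl and Br are single atoms).
Fluorine count: 3.

3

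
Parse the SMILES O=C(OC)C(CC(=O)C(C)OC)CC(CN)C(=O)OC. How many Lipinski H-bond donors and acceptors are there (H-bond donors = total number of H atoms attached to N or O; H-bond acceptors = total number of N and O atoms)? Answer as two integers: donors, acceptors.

2, 7

Donors: find every N or O and count the H atoms it carries.
  atom 1 (O): bond orders sum to 2 → 0 H
  atom 3 (O): bond orders sum to 2 → 0 H
  atom 8 (O): bond orders sum to 2 → 0 H
  atom 11 (O): bond orders sum to 2 → 0 H
  atom 16 (N): bond orders sum to 1 → 2 H
  atom 18 (O): bond orders sum to 2 → 0 H
  atom 19 (O): bond orders sum to 2 → 0 H
Lipinski HBD = 2.
Acceptors: N atoms = 1, O atoms = 6 → HBA = 7.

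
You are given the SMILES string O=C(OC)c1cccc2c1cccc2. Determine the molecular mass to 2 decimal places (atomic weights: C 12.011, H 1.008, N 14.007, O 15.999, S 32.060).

First, the molecular formula is C12H10O2 (counting implicit H from valence).
  C: 12 × 12.011 = 144.132
  H: 10 × 1.008 = 10.080
  O: 2 × 15.999 = 31.998
Sum: 12×12.011 + 10×1.008 + 2×15.999 = 186.210 → 186.21 g/mol.

186.21 g/mol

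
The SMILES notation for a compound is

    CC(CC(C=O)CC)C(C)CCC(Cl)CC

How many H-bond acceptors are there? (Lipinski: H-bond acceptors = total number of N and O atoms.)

1

N atoms: 0; O atoms: 1.
Lipinski HBA = 0 + 1 = 1.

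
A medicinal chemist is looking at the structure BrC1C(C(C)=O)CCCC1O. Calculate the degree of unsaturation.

Degree of unsaturation = (number of rings) + (number of π bonds).
Ring closures in the SMILES: 1.
π bonds: 1 double bond (each 1 DoU) → 1 DoU from unsaturation.
Total DoU = 1 + 1 = 2.

2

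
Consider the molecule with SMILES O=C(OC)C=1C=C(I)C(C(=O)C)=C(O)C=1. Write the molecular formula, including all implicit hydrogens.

Walk through each heavy atom and fill implicit hydrogens from standard valence (C 4, N 3, O 2, S 2, halogen 1):
  atom 1: O, bond orders sum to 2 (valence 2) → 0 H
  atom 2: C, bond orders sum to 4 (valence 4) → 0 H
  atom 3: O, bond orders sum to 2 (valence 2) → 0 H
  atom 4: C, bond orders sum to 1 (valence 4) → 3 H
  atom 5: C, bond orders sum to 4 (valence 4) → 0 H
  atom 6: C, bond orders sum to 3 (valence 4) → 1 H
  atom 7: C, bond orders sum to 4 (valence 4) → 0 H
  atom 8: I (halogen, monovalent) → 0 H
  atom 9: C, bond orders sum to 4 (valence 4) → 0 H
  atom 10: C, bond orders sum to 4 (valence 4) → 0 H
  atom 11: O, bond orders sum to 2 (valence 2) → 0 H
  atom 12: C, bond orders sum to 1 (valence 4) → 3 H
  atom 13: C, bond orders sum to 4 (valence 4) → 0 H
  atom 14: O, bond orders sum to 1 (valence 2) → 1 H
  atom 15: C, bond orders sum to 3 (valence 4) → 1 H
Totals → C:10, H:9, I:1, O:4.

C10H9IO4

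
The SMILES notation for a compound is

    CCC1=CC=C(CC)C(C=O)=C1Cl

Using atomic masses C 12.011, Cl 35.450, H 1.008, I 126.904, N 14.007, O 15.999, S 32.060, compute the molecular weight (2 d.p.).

196.67 g/mol

First, the molecular formula is C11H13ClO (counting implicit H from valence).
  C: 11 × 12.011 = 132.121
  Cl: 1 × 35.450 = 35.450
  H: 13 × 1.008 = 13.104
  O: 1 × 15.999 = 15.999
Sum: 11×12.011 + 1×35.450 + 13×1.008 + 1×15.999 = 196.674 → 196.67 g/mol.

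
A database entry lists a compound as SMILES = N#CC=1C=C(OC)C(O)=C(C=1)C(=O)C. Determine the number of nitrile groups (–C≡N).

The nitrile motif appears at heavy-atom position 2 in the SMILES.
Other groups present: 1 ether, 1 hydroxyl, 1 ketone.
Nitrile count: 1.

1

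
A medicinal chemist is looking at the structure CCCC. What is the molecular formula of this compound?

C4H10

Walk through each heavy atom and fill implicit hydrogens from standard valence (C 4, N 3, O 2, S 2, halogen 1):
  atom 1: C, bond orders sum to 1 (valence 4) → 3 H
  atom 2: C, bond orders sum to 2 (valence 4) → 2 H
  atom 3: C, bond orders sum to 2 (valence 4) → 2 H
  atom 4: C, bond orders sum to 1 (valence 4) → 3 H
Totals → C:4, H:10.
In Hill order: C4H10.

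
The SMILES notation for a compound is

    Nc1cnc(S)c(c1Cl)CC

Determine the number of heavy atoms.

Every atom symbol written in the SMILES (organic subset) is one heavy atom; implicit H are not written.
Heavy atoms by element → C:7, Cl:1, N:2, S:1.
Total: 11.

11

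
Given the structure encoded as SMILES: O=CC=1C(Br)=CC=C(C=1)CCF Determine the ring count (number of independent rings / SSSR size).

1

In SMILES, each pair of matching ring-closure digits denotes one ring-closing bond; the number of such bonds equals the number of independent rings.
Ring-closure bonds here: 1.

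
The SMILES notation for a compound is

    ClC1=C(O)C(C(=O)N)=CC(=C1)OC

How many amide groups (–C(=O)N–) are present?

The amide motif appears at heavy-atom position 6 in the SMILES.
Other groups present: 1 ether, 1 hydroxyl.
Amide count: 1.

1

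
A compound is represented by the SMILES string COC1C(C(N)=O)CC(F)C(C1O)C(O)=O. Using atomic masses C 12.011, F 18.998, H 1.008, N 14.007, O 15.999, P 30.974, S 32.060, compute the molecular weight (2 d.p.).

First, the molecular formula is C9H14FNO5 (counting implicit H from valence).
  C: 9 × 12.011 = 108.099
  F: 1 × 18.998 = 18.998
  H: 14 × 1.008 = 14.112
  N: 1 × 14.007 = 14.007
  O: 5 × 15.999 = 79.995
Sum: 9×12.011 + 1×18.998 + 14×1.008 + 1×14.007 + 5×15.999 = 235.211 → 235.21 g/mol.

235.21 g/mol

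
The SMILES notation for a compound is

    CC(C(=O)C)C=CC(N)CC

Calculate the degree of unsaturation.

2

Degree of unsaturation = (number of rings) + (number of π bonds).
Ring closures in the SMILES: 0.
π bonds: 2 double bonds (each 1 DoU) → 2 DoU from unsaturation.
Total DoU = 0 + 2 = 2.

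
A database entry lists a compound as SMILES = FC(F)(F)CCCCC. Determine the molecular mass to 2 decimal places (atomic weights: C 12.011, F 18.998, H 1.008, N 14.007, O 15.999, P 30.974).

First, the molecular formula is C6H11F3 (counting implicit H from valence).
  C: 6 × 12.011 = 72.066
  F: 3 × 18.998 = 56.994
  H: 11 × 1.008 = 11.088
Sum: 6×12.011 + 3×18.998 + 11×1.008 = 140.148 → 140.15 g/mol.

140.15 g/mol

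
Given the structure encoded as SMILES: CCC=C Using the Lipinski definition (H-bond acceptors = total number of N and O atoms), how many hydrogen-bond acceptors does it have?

N atoms: 0; O atoms: 0.
Lipinski HBA = 0 + 0 = 0.

0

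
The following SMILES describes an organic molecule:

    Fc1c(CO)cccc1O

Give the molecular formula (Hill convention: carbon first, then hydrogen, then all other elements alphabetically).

C7H7FO2

Walk through each heavy atom and fill implicit hydrogens from standard valence (C 4, N 3, O 2, S 2, halogen 1); for lowercase aromatic atoms, an aromatic c carries 1 H when it has two neighbours and 0 H with three, and aromatic n carries 0 H:
  atom 1: F (halogen, monovalent) → 0 H
  atom 2: aromatic c, 3 neighbours → 0 H
  atom 3: aromatic c, 3 neighbours → 0 H
  atom 4: C, bond orders sum to 2 (valence 4) → 2 H
  atom 5: O, bond orders sum to 1 (valence 2) → 1 H
  atom 6: aromatic c, 2 neighbours → 1 H
  atom 7: aromatic c, 2 neighbours → 1 H
  atom 8: aromatic c, 2 neighbours → 1 H
  atom 9: aromatic c, 3 neighbours → 0 H
  atom 10: O, bond orders sum to 1 (valence 2) → 1 H
Totals → C:7, H:7, F:1, O:2.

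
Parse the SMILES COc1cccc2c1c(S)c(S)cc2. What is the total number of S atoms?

2

Scan the SMILES for S atoms (remember two-letter symbols like Cl and Br are single atoms).
Sulfur count: 2.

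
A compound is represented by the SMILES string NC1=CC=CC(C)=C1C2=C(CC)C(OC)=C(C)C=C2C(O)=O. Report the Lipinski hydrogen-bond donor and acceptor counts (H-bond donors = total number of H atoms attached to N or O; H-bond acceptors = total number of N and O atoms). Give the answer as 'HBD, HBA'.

Donors: find every N or O and count the H atoms it carries.
  atom 1 (N): bond orders sum to 1 → 2 H
  atom 14 (O): bond orders sum to 2 → 0 H
  atom 21 (O): bond orders sum to 1 → 1 H
  atom 22 (O): bond orders sum to 2 → 0 H
Lipinski HBD = 3.
Acceptors: N atoms = 1, O atoms = 3 → HBA = 4.

3, 4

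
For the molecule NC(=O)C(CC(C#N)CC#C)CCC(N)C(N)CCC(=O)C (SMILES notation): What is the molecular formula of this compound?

Walk through each heavy atom and fill implicit hydrogens from standard valence (C 4, N 3, O 2, S 2, halogen 1):
  atom 1: N, bond orders sum to 1 (valence 3) → 2 H
  atom 2: C, bond orders sum to 4 (valence 4) → 0 H
  atom 3: O, bond orders sum to 2 (valence 2) → 0 H
  atom 4: C, bond orders sum to 3 (valence 4) → 1 H
  atom 5: C, bond orders sum to 2 (valence 4) → 2 H
  atom 6: C, bond orders sum to 3 (valence 4) → 1 H
  atom 7: C, bond orders sum to 4 (valence 4) → 0 H
  atom 8: N, bond orders sum to 3 (valence 3) → 0 H
  atom 9: C, bond orders sum to 2 (valence 4) → 2 H
  atom 10: C, bond orders sum to 4 (valence 4) → 0 H
  atom 11: C, bond orders sum to 3 (valence 4) → 1 H
  atom 12: C, bond orders sum to 2 (valence 4) → 2 H
  atom 13: C, bond orders sum to 2 (valence 4) → 2 H
  atom 14: C, bond orders sum to 3 (valence 4) → 1 H
  atom 15: N, bond orders sum to 1 (valence 3) → 2 H
  atom 16: C, bond orders sum to 3 (valence 4) → 1 H
  atom 17: N, bond orders sum to 1 (valence 3) → 2 H
  atom 18: C, bond orders sum to 2 (valence 4) → 2 H
  atom 19: C, bond orders sum to 2 (valence 4) → 2 H
  atom 20: C, bond orders sum to 4 (valence 4) → 0 H
  atom 21: O, bond orders sum to 2 (valence 2) → 0 H
  atom 22: C, bond orders sum to 1 (valence 4) → 3 H
Totals → C:16, H:26, N:4, O:2.
In Hill order: C16H26N4O2.

C16H26N4O2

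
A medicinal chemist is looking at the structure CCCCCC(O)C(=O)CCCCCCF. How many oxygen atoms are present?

2

Scan the SMILES for O atoms (remember two-letter symbols like Cl and Br are single atoms).
Oxygen count: 2.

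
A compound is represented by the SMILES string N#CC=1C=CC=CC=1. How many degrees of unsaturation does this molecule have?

Molecular formula: C7H5N.
DoU = (2C + 2 + N − H − X) / 2, where X is the halogen count and O/S are ignored.
    = (2·7 + 2 + 1 − 5 − 0) / 2 = 12 / 2 = 6.

6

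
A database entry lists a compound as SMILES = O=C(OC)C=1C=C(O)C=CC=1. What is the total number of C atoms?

Count every carbon token in the SMILES (each C, including those in ring-closure positions and inside branches).
Carbon count: 8.

8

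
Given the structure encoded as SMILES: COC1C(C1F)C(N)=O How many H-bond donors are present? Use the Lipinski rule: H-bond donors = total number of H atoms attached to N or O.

Donors: find every N or O and count the H atoms it carries.
  atom 2 (O): bond orders sum to 2 → 0 H
  atom 8 (N): bond orders sum to 1 → 2 H
  atom 9 (O): bond orders sum to 2 → 0 H
Lipinski HBD = 2.

2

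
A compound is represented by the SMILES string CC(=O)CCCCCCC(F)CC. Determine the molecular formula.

Walk through each heavy atom and fill implicit hydrogens from standard valence (C 4, N 3, O 2, S 2, halogen 1):
  atom 1: C, bond orders sum to 1 (valence 4) → 3 H
  atom 2: C, bond orders sum to 4 (valence 4) → 0 H
  atom 3: O, bond orders sum to 2 (valence 2) → 0 H
  atom 4: C, bond orders sum to 2 (valence 4) → 2 H
  atom 5: C, bond orders sum to 2 (valence 4) → 2 H
  atom 6: C, bond orders sum to 2 (valence 4) → 2 H
  atom 7: C, bond orders sum to 2 (valence 4) → 2 H
  atom 8: C, bond orders sum to 2 (valence 4) → 2 H
  atom 9: C, bond orders sum to 2 (valence 4) → 2 H
  atom 10: C, bond orders sum to 3 (valence 4) → 1 H
  atom 11: F (halogen, monovalent) → 0 H
  atom 12: C, bond orders sum to 2 (valence 4) → 2 H
  atom 13: C, bond orders sum to 1 (valence 4) → 3 H
Totals → C:11, H:21, F:1, O:1.

C11H21FO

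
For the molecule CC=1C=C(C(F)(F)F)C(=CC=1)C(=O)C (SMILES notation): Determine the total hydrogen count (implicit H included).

Walk through each heavy atom and fill implicit hydrogens from standard valence (C 4, N 3, O 2, S 2, halogen 1):
  atom 1: C, bond orders sum to 1 (valence 4) → 3 H
  atom 2: C, bond orders sum to 4 (valence 4) → 0 H
  atom 3: C, bond orders sum to 3 (valence 4) → 1 H
  atom 4: C, bond orders sum to 4 (valence 4) → 0 H
  atom 5: C, bond orders sum to 4 (valence 4) → 0 H
  atom 6: F (halogen, monovalent) → 0 H
  atom 7: F (halogen, monovalent) → 0 H
  atom 8: F (halogen, monovalent) → 0 H
  atom 9: C, bond orders sum to 4 (valence 4) → 0 H
  atom 10: C, bond orders sum to 3 (valence 4) → 1 H
  atom 11: C, bond orders sum to 3 (valence 4) → 1 H
  atom 12: C, bond orders sum to 4 (valence 4) → 0 H
  atom 13: O, bond orders sum to 2 (valence 2) → 0 H
  atom 14: C, bond orders sum to 1 (valence 4) → 3 H
Total hydrogens: 9.

9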